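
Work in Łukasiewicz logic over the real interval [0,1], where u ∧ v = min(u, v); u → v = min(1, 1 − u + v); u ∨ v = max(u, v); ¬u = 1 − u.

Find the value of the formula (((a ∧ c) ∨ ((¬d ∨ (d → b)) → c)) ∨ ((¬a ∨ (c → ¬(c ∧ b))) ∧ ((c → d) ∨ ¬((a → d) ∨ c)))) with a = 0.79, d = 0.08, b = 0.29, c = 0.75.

0.75

(a ∧ c) = min(0.79, 0.75) = 0.75
¬d: Łukasiewicz ¬ gives 1 − 0.08 = 0.92
(d → b): min(1, 1 − 0.08 + 0.29) = 1
(¬d ∨ (d → b)) = max(0.92, 1) = 1
((¬d ∨ (d → b)) → c): min(1, 1 − 1 + 0.75) = 0.75
((a ∧ c) ∨ ((¬d ∨ (d → b)) → c)) = max(0.75, 0.75) = 0.75
¬a: Łukasiewicz ¬ gives 1 − 0.79 = 0.21
(c ∧ b) = min(0.75, 0.29) = 0.29
¬(c ∧ b): Łukasiewicz ¬ gives 1 − 0.29 = 0.71
(c → ¬(c ∧ b)): min(1, 1 − 0.75 + 0.71) = 0.96
(¬a ∨ (c → ¬(c ∧ b))) = max(0.21, 0.96) = 0.96
(c → d): min(1, 1 − 0.75 + 0.08) = 0.33
(a → d): min(1, 1 − 0.79 + 0.08) = 0.29
((a → d) ∨ c) = max(0.29, 0.75) = 0.75
¬((a → d) ∨ c): Łukasiewicz ¬ gives 1 − 0.75 = 0.25
((c → d) ∨ ¬((a → d) ∨ c)) = max(0.33, 0.25) = 0.33
((¬a ∨ (c → ¬(c ∧ b))) ∧ ((c → d) ∨ ¬((a → d) ∨ c))) = min(0.96, 0.33) = 0.33
(((a ∧ c) ∨ ((¬d ∨ (d → b)) → c)) ∨ ((¬a ∨ (c → ¬(c ∧ b))) ∧ ((c → d) ∨ ¬((a → d) ∨ c)))) = max(0.75, 0.33) = 0.75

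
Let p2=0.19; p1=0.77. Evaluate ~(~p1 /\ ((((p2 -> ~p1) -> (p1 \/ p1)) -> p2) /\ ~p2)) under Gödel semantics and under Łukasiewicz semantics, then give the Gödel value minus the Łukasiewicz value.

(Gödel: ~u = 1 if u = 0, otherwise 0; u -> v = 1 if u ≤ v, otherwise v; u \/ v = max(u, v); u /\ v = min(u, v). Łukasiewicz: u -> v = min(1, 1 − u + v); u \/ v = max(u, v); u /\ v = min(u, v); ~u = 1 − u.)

Gödel evaluation:
  ~p1: Gödel ¬ of 0.77 = 0 (operand ≠ 0)
  ~p1: Gödel ¬ of 0.77 = 0 (operand ≠ 0)
  (p2 -> ~p1): 0.19 > 0, so result = 0
  (p1 \/ p1) = max(0.77, 0.77) = 0.77
  ((p2 -> ~p1) -> (p1 \/ p1)): 0 ≤ 0.77, so result = 1
  (((p2 -> ~p1) -> (p1 \/ p1)) -> p2): 1 > 0.19, so result = 0.19
  ~p2: Gödel ¬ of 0.19 = 0 (operand ≠ 0)
  ((((p2 -> ~p1) -> (p1 \/ p1)) -> p2) /\ ~p2) = min(0.19, 0) = 0
  (~p1 /\ ((((p2 -> ~p1) -> (p1 \/ p1)) -> p2) /\ ~p2)) = min(0, 0) = 0
  ~(~p1 /\ ((((p2 -> ~p1) -> (p1 \/ p1)) -> p2) /\ ~p2)): Gödel ¬ of 0 = 1 (operand is 0)
  Gödel value = 1
Łukasiewicz evaluation:
  ~p1: Łukasiewicz ¬ gives 1 − 0.77 = 0.23
  ~p1: Łukasiewicz ¬ gives 1 − 0.77 = 0.23
  (p2 -> ~p1): min(1, 1 − 0.19 + 0.23) = 1
  (p1 \/ p1) = max(0.77, 0.77) = 0.77
  ((p2 -> ~p1) -> (p1 \/ p1)): min(1, 1 − 1 + 0.77) = 0.77
  (((p2 -> ~p1) -> (p1 \/ p1)) -> p2): min(1, 1 − 0.77 + 0.19) = 0.42
  ~p2: Łukasiewicz ¬ gives 1 − 0.19 = 0.81
  ((((p2 -> ~p1) -> (p1 \/ p1)) -> p2) /\ ~p2) = min(0.42, 0.81) = 0.42
  (~p1 /\ ((((p2 -> ~p1) -> (p1 \/ p1)) -> p2) /\ ~p2)) = min(0.23, 0.42) = 0.23
  ~(~p1 /\ ((((p2 -> ~p1) -> (p1 \/ p1)) -> p2) /\ ~p2)): Łukasiewicz ¬ gives 1 − 0.23 = 0.77
  Łukasiewicz value = 0.77
Difference: 1 − 0.77 = 0.23

0.23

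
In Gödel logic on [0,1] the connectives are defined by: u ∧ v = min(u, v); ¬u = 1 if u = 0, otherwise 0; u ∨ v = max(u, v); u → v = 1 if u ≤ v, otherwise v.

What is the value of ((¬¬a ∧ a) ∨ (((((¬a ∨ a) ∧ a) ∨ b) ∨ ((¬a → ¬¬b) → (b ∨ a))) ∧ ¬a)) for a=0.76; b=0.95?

¬a: Gödel ¬ of 0.76 = 0 (operand ≠ 0)
¬¬a: Gödel ¬ of 0 = 1 (operand is 0)
(¬¬a ∧ a) = min(1, 0.76) = 0.76
¬a: Gödel ¬ of 0.76 = 0 (operand ≠ 0)
(¬a ∨ a) = max(0, 0.76) = 0.76
((¬a ∨ a) ∧ a) = min(0.76, 0.76) = 0.76
(((¬a ∨ a) ∧ a) ∨ b) = max(0.76, 0.95) = 0.95
¬a: Gödel ¬ of 0.76 = 0 (operand ≠ 0)
¬b: Gödel ¬ of 0.95 = 0 (operand ≠ 0)
¬¬b: Gödel ¬ of 0 = 1 (operand is 0)
(¬a → ¬¬b): 0 ≤ 1, so result = 1
(b ∨ a) = max(0.95, 0.76) = 0.95
((¬a → ¬¬b) → (b ∨ a)): 1 > 0.95, so result = 0.95
((((¬a ∨ a) ∧ a) ∨ b) ∨ ((¬a → ¬¬b) → (b ∨ a))) = max(0.95, 0.95) = 0.95
¬a: Gödel ¬ of 0.76 = 0 (operand ≠ 0)
(((((¬a ∨ a) ∧ a) ∨ b) ∨ ((¬a → ¬¬b) → (b ∨ a))) ∧ ¬a) = min(0.95, 0) = 0
((¬¬a ∧ a) ∨ (((((¬a ∨ a) ∧ a) ∨ b) ∨ ((¬a → ¬¬b) → (b ∨ a))) ∧ ¬a)) = max(0.76, 0) = 0.76

0.76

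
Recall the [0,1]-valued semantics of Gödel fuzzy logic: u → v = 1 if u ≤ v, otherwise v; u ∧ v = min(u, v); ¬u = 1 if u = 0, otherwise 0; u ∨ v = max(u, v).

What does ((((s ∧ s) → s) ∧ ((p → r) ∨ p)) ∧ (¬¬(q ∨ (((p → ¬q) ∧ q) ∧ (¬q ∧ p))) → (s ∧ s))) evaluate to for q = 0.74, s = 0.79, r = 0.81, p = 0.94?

(s ∧ s) = min(0.79, 0.79) = 0.79
((s ∧ s) → s): 0.79 ≤ 0.79, so result = 1
(p → r): 0.94 > 0.81, so result = 0.81
((p → r) ∨ p) = max(0.81, 0.94) = 0.94
(((s ∧ s) → s) ∧ ((p → r) ∨ p)) = min(1, 0.94) = 0.94
¬q: Gödel ¬ of 0.74 = 0 (operand ≠ 0)
(p → ¬q): 0.94 > 0, so result = 0
((p → ¬q) ∧ q) = min(0, 0.74) = 0
¬q: Gödel ¬ of 0.74 = 0 (operand ≠ 0)
(¬q ∧ p) = min(0, 0.94) = 0
(((p → ¬q) ∧ q) ∧ (¬q ∧ p)) = min(0, 0) = 0
(q ∨ (((p → ¬q) ∧ q) ∧ (¬q ∧ p))) = max(0.74, 0) = 0.74
¬(q ∨ (((p → ¬q) ∧ q) ∧ (¬q ∧ p))): Gödel ¬ of 0.74 = 0 (operand ≠ 0)
¬¬(q ∨ (((p → ¬q) ∧ q) ∧ (¬q ∧ p))): Gödel ¬ of 0 = 1 (operand is 0)
(s ∧ s) = min(0.79, 0.79) = 0.79
(¬¬(q ∨ (((p → ¬q) ∧ q) ∧ (¬q ∧ p))) → (s ∧ s)): 1 > 0.79, so result = 0.79
((((s ∧ s) → s) ∧ ((p → r) ∨ p)) ∧ (¬¬(q ∨ (((p → ¬q) ∧ q) ∧ (¬q ∧ p))) → (s ∧ s))) = min(0.94, 0.79) = 0.79

0.79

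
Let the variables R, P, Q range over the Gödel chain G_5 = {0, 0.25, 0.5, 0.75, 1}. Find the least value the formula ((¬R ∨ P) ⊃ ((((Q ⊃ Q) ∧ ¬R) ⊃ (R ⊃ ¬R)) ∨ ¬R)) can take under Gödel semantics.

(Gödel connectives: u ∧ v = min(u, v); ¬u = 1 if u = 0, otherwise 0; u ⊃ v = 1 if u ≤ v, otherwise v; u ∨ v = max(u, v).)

Every assignment gives 1. For instance at R = 0, P = 0, Q = 0:
  ¬R: Gödel ¬ of 0 = 1 (operand is 0)
  (¬R ∨ P) = max(1, 0) = 1
  (Q ⊃ Q): 0 ≤ 0, so result = 1
  ¬R: Gödel ¬ of 0 = 1 (operand is 0)
  ((Q ⊃ Q) ∧ ¬R) = min(1, 1) = 1
  ¬R: Gödel ¬ of 0 = 1 (operand is 0)
  (R ⊃ ¬R): 0 ≤ 1, so result = 1
  (((Q ⊃ Q) ∧ ¬R) ⊃ (R ⊃ ¬R)): 1 ≤ 1, so result = 1
  ¬R: Gödel ¬ of 0 = 1 (operand is 0)
  ((((Q ⊃ Q) ∧ ¬R) ⊃ (R ⊃ ¬R)) ∨ ¬R) = max(1, 1) = 1
  ((¬R ∨ P) ⊃ ((((Q ⊃ Q) ∧ ¬R) ⊃ (R ⊃ ¬R)) ∨ ¬R)): 1 ≤ 1, so result = 1
All 125 assignments give value 1 — the formula is a G_5-tautology.

1.00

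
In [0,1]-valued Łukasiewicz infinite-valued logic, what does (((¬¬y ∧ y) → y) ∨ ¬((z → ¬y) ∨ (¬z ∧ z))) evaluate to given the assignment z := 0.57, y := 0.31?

¬y: Łukasiewicz ¬ gives 1 − 0.31 = 0.69
¬¬y: Łukasiewicz ¬ gives 1 − 0.69 = 0.31
(¬¬y ∧ y) = min(0.31, 0.31) = 0.31
((¬¬y ∧ y) → y): min(1, 1 − 0.31 + 0.31) = 1
¬y: Łukasiewicz ¬ gives 1 − 0.31 = 0.69
(z → ¬y): min(1, 1 − 0.57 + 0.69) = 1
¬z: Łukasiewicz ¬ gives 1 − 0.57 = 0.43
(¬z ∧ z) = min(0.43, 0.57) = 0.43
((z → ¬y) ∨ (¬z ∧ z)) = max(1, 0.43) = 1
¬((z → ¬y) ∨ (¬z ∧ z)): Łukasiewicz ¬ gives 1 − 1 = 0
(((¬¬y ∧ y) → y) ∨ ¬((z → ¬y) ∨ (¬z ∧ z))) = max(1, 0) = 1

1.00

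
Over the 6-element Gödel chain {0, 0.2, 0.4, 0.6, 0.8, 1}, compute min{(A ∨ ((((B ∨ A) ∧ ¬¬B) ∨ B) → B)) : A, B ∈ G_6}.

0.40

The minimum is attained at A = 0.4, B = 0.2:
  (B ∨ A) = max(0.2, 0.4) = 0.4
  ¬B: Gödel ¬ of 0.2 = 0 (operand ≠ 0)
  ¬¬B: Gödel ¬ of 0 = 1 (operand is 0)
  ((B ∨ A) ∧ ¬¬B) = min(0.4, 1) = 0.4
  (((B ∨ A) ∧ ¬¬B) ∨ B) = max(0.4, 0.2) = 0.4
  ((((B ∨ A) ∧ ¬¬B) ∨ B) → B): 0.4 > 0.2, so result = 0.2
  (A ∨ ((((B ∨ A) ∧ ¬¬B) ∨ B) → B)) = max(0.4, 0.2) = 0.4
Checking all 36 assignments confirms none give a value below 0.40.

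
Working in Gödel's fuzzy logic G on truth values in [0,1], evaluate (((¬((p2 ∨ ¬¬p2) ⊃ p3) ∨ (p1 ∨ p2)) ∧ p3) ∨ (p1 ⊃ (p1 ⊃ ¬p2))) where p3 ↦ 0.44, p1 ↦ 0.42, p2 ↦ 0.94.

¬p2: Gödel ¬ of 0.94 = 0 (operand ≠ 0)
¬¬p2: Gödel ¬ of 0 = 1 (operand is 0)
(p2 ∨ ¬¬p2) = max(0.94, 1) = 1
((p2 ∨ ¬¬p2) ⊃ p3): 1 > 0.44, so result = 0.44
¬((p2 ∨ ¬¬p2) ⊃ p3): Gödel ¬ of 0.44 = 0 (operand ≠ 0)
(p1 ∨ p2) = max(0.42, 0.94) = 0.94
(¬((p2 ∨ ¬¬p2) ⊃ p3) ∨ (p1 ∨ p2)) = max(0, 0.94) = 0.94
((¬((p2 ∨ ¬¬p2) ⊃ p3) ∨ (p1 ∨ p2)) ∧ p3) = min(0.94, 0.44) = 0.44
¬p2: Gödel ¬ of 0.94 = 0 (operand ≠ 0)
(p1 ⊃ ¬p2): 0.42 > 0, so result = 0
(p1 ⊃ (p1 ⊃ ¬p2)): 0.42 > 0, so result = 0
(((¬((p2 ∨ ¬¬p2) ⊃ p3) ∨ (p1 ∨ p2)) ∧ p3) ∨ (p1 ⊃ (p1 ⊃ ¬p2))) = max(0.44, 0) = 0.44

0.44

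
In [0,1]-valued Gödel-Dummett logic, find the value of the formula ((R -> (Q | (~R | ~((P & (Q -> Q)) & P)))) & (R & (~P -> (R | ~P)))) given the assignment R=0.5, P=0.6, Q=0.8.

~R: Gödel ¬ of 0.5 = 0 (operand ≠ 0)
(Q -> Q): 0.8 ≤ 0.8, so result = 1
(P & (Q -> Q)) = min(0.6, 1) = 0.6
((P & (Q -> Q)) & P) = min(0.6, 0.6) = 0.6
~((P & (Q -> Q)) & P): Gödel ¬ of 0.6 = 0 (operand ≠ 0)
(~R | ~((P & (Q -> Q)) & P)) = max(0, 0) = 0
(Q | (~R | ~((P & (Q -> Q)) & P))) = max(0.8, 0) = 0.8
(R -> (Q | (~R | ~((P & (Q -> Q)) & P)))): 0.5 ≤ 0.8, so result = 1
~P: Gödel ¬ of 0.6 = 0 (operand ≠ 0)
~P: Gödel ¬ of 0.6 = 0 (operand ≠ 0)
(R | ~P) = max(0.5, 0) = 0.5
(~P -> (R | ~P)): 0 ≤ 0.5, so result = 1
(R & (~P -> (R | ~P))) = min(0.5, 1) = 0.5
((R -> (Q | (~R | ~((P & (Q -> Q)) & P)))) & (R & (~P -> (R | ~P)))) = min(1, 0.5) = 0.5

0.50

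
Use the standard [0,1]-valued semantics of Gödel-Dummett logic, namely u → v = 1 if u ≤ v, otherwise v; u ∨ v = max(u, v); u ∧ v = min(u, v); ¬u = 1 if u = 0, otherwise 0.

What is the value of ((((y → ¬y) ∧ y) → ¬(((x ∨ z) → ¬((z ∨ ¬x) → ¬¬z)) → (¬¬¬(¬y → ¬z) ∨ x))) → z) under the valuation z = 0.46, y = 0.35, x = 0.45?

¬y: Gödel ¬ of 0.35 = 0 (operand ≠ 0)
(y → ¬y): 0.35 > 0, so result = 0
((y → ¬y) ∧ y) = min(0, 0.35) = 0
(x ∨ z) = max(0.45, 0.46) = 0.46
¬x: Gödel ¬ of 0.45 = 0 (operand ≠ 0)
(z ∨ ¬x) = max(0.46, 0) = 0.46
¬z: Gödel ¬ of 0.46 = 0 (operand ≠ 0)
¬¬z: Gödel ¬ of 0 = 1 (operand is 0)
((z ∨ ¬x) → ¬¬z): 0.46 ≤ 1, so result = 1
¬((z ∨ ¬x) → ¬¬z): Gödel ¬ of 1 = 0 (operand ≠ 0)
((x ∨ z) → ¬((z ∨ ¬x) → ¬¬z)): 0.46 > 0, so result = 0
¬y: Gödel ¬ of 0.35 = 0 (operand ≠ 0)
¬z: Gödel ¬ of 0.46 = 0 (operand ≠ 0)
(¬y → ¬z): 0 ≤ 0, so result = 1
¬(¬y → ¬z): Gödel ¬ of 1 = 0 (operand ≠ 0)
¬¬(¬y → ¬z): Gödel ¬ of 0 = 1 (operand is 0)
¬¬¬(¬y → ¬z): Gödel ¬ of 1 = 0 (operand ≠ 0)
(¬¬¬(¬y → ¬z) ∨ x) = max(0, 0.45) = 0.45
(((x ∨ z) → ¬((z ∨ ¬x) → ¬¬z)) → (¬¬¬(¬y → ¬z) ∨ x)): 0 ≤ 0.45, so result = 1
¬(((x ∨ z) → ¬((z ∨ ¬x) → ¬¬z)) → (¬¬¬(¬y → ¬z) ∨ x)): Gödel ¬ of 1 = 0 (operand ≠ 0)
(((y → ¬y) ∧ y) → ¬(((x ∨ z) → ¬((z ∨ ¬x) → ¬¬z)) → (¬¬¬(¬y → ¬z) ∨ x))): 0 ≤ 0, so result = 1
((((y → ¬y) ∧ y) → ¬(((x ∨ z) → ¬((z ∨ ¬x) → ¬¬z)) → (¬¬¬(¬y → ¬z) ∨ x))) → z): 1 > 0.46, so result = 0.46

0.46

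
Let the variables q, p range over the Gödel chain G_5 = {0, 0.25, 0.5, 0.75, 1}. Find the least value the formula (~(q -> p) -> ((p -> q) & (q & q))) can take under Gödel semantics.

The minimum is attained at q = 0.25, p = 0:
  (q -> p): 0.25 > 0, so result = 0
  ~(q -> p): Gödel ¬ of 0 = 1 (operand is 0)
  (p -> q): 0 ≤ 0.25, so result = 1
  (q & q) = min(0.25, 0.25) = 0.25
  ((p -> q) & (q & q)) = min(1, 0.25) = 0.25
  (~(q -> p) -> ((p -> q) & (q & q))): 1 > 0.25, so result = 0.25
Checking all 25 assignments confirms none give a value below 0.25.

0.25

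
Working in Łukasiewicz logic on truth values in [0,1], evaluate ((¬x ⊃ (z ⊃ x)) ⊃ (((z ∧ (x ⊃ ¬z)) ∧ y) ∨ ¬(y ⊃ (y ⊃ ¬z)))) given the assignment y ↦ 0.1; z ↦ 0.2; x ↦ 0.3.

0.10

¬x: Łukasiewicz ¬ gives 1 − 0.3 = 0.7
(z ⊃ x): min(1, 1 − 0.2 + 0.3) = 1
(¬x ⊃ (z ⊃ x)): min(1, 1 − 0.7 + 1) = 1
¬z: Łukasiewicz ¬ gives 1 − 0.2 = 0.8
(x ⊃ ¬z): min(1, 1 − 0.3 + 0.8) = 1
(z ∧ (x ⊃ ¬z)) = min(0.2, 1) = 0.2
((z ∧ (x ⊃ ¬z)) ∧ y) = min(0.2, 0.1) = 0.1
¬z: Łukasiewicz ¬ gives 1 − 0.2 = 0.8
(y ⊃ ¬z): min(1, 1 − 0.1 + 0.8) = 1
(y ⊃ (y ⊃ ¬z)): min(1, 1 − 0.1 + 1) = 1
¬(y ⊃ (y ⊃ ¬z)): Łukasiewicz ¬ gives 1 − 1 = 0
(((z ∧ (x ⊃ ¬z)) ∧ y) ∨ ¬(y ⊃ (y ⊃ ¬z))) = max(0.1, 0) = 0.1
((¬x ⊃ (z ⊃ x)) ⊃ (((z ∧ (x ⊃ ¬z)) ∧ y) ∨ ¬(y ⊃ (y ⊃ ¬z)))): min(1, 1 − 1 + 0.1) = 0.1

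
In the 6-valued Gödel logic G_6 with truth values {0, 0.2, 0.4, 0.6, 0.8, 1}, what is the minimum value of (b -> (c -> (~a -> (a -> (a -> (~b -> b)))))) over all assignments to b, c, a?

Every assignment gives 1. For instance at b = 0, c = 0, a = 0:
  ~a: Gödel ¬ of 0 = 1 (operand is 0)
  ~b: Gödel ¬ of 0 = 1 (operand is 0)
  (~b -> b): 1 > 0, so result = 0
  (a -> (~b -> b)): 0 ≤ 0, so result = 1
  (a -> (a -> (~b -> b))): 0 ≤ 1, so result = 1
  (~a -> (a -> (a -> (~b -> b)))): 1 ≤ 1, so result = 1
  (c -> (~a -> (a -> (a -> (~b -> b))))): 0 ≤ 1, so result = 1
  (b -> (c -> (~a -> (a -> (a -> (~b -> b)))))): 0 ≤ 1, so result = 1
All 216 assignments give value 1 — the formula is a G_6-tautology.

1.00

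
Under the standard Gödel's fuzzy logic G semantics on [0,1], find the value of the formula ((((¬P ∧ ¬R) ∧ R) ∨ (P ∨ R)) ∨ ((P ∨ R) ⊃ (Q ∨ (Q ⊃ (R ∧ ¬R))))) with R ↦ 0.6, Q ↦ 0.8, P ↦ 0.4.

1.00

¬P: Gödel ¬ of 0.4 = 0 (operand ≠ 0)
¬R: Gödel ¬ of 0.6 = 0 (operand ≠ 0)
(¬P ∧ ¬R) = min(0, 0) = 0
((¬P ∧ ¬R) ∧ R) = min(0, 0.6) = 0
(P ∨ R) = max(0.4, 0.6) = 0.6
(((¬P ∧ ¬R) ∧ R) ∨ (P ∨ R)) = max(0, 0.6) = 0.6
(P ∨ R) = max(0.4, 0.6) = 0.6
¬R: Gödel ¬ of 0.6 = 0 (operand ≠ 0)
(R ∧ ¬R) = min(0.6, 0) = 0
(Q ⊃ (R ∧ ¬R)): 0.8 > 0, so result = 0
(Q ∨ (Q ⊃ (R ∧ ¬R))) = max(0.8, 0) = 0.8
((P ∨ R) ⊃ (Q ∨ (Q ⊃ (R ∧ ¬R)))): 0.6 ≤ 0.8, so result = 1
((((¬P ∧ ¬R) ∧ R) ∨ (P ∨ R)) ∨ ((P ∨ R) ⊃ (Q ∨ (Q ⊃ (R ∧ ¬R))))) = max(0.6, 1) = 1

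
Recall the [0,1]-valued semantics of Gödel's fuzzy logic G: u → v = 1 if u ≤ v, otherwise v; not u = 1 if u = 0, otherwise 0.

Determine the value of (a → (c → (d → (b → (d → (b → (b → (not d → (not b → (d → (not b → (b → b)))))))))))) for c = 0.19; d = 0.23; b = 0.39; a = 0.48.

1.00

not d: Gödel ¬ of 0.23 = 0 (operand ≠ 0)
not b: Gödel ¬ of 0.39 = 0 (operand ≠ 0)
not b: Gödel ¬ of 0.39 = 0 (operand ≠ 0)
(b → b): 0.39 ≤ 0.39, so result = 1
(not b → (b → b)): 0 ≤ 1, so result = 1
(d → (not b → (b → b))): 0.23 ≤ 1, so result = 1
(not b → (d → (not b → (b → b)))): 0 ≤ 1, so result = 1
(not d → (not b → (d → (not b → (b → b))))): 0 ≤ 1, so result = 1
(b → (not d → (not b → (d → (not b → (b → b)))))): 0.39 ≤ 1, so result = 1
(b → (b → (not d → (not b → (d → (not b → (b → b))))))): 0.39 ≤ 1, so result = 1
(d → (b → (b → (not d → (not b → (d → (not b → (b → b)))))))): 0.23 ≤ 1, so result = 1
(b → (d → (b → (b → (not d → (not b → (d → (not b → (b → b))))))))): 0.39 ≤ 1, so result = 1
(d → (b → (d → (b → (b → (not d → (not b → (d → (not b → (b → b)))))))))): 0.23 ≤ 1, so result = 1
(c → (d → (b → (d → (b → (b → (not d → (not b → (d → (not b → (b → b))))))))))): 0.19 ≤ 1, so result = 1
(a → (c → (d → (b → (d → (b → (b → (not d → (not b → (d → (not b → (b → b)))))))))))): 0.48 ≤ 1, so result = 1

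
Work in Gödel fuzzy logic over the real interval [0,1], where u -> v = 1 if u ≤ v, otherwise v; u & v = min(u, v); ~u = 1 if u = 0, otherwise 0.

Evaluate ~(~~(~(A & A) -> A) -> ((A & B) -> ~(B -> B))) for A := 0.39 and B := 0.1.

(A & A) = min(0.39, 0.39) = 0.39
~(A & A): Gödel ¬ of 0.39 = 0 (operand ≠ 0)
(~(A & A) -> A): 0 ≤ 0.39, so result = 1
~(~(A & A) -> A): Gödel ¬ of 1 = 0 (operand ≠ 0)
~~(~(A & A) -> A): Gödel ¬ of 0 = 1 (operand is 0)
(A & B) = min(0.39, 0.1) = 0.1
(B -> B): 0.1 ≤ 0.1, so result = 1
~(B -> B): Gödel ¬ of 1 = 0 (operand ≠ 0)
((A & B) -> ~(B -> B)): 0.1 > 0, so result = 0
(~~(~(A & A) -> A) -> ((A & B) -> ~(B -> B))): 1 > 0, so result = 0
~(~~(~(A & A) -> A) -> ((A & B) -> ~(B -> B))): Gödel ¬ of 0 = 1 (operand is 0)

1.00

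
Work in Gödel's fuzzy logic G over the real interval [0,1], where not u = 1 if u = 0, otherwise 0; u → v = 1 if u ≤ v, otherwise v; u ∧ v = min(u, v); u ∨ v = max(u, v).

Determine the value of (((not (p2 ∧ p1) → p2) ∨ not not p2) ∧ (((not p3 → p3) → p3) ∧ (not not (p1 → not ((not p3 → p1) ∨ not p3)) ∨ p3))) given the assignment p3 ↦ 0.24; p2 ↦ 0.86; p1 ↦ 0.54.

(p2 ∧ p1) = min(0.86, 0.54) = 0.54
not (p2 ∧ p1): Gödel ¬ of 0.54 = 0 (operand ≠ 0)
(not (p2 ∧ p1) → p2): 0 ≤ 0.86, so result = 1
not p2: Gödel ¬ of 0.86 = 0 (operand ≠ 0)
not not p2: Gödel ¬ of 0 = 1 (operand is 0)
((not (p2 ∧ p1) → p2) ∨ not not p2) = max(1, 1) = 1
not p3: Gödel ¬ of 0.24 = 0 (operand ≠ 0)
(not p3 → p3): 0 ≤ 0.24, so result = 1
((not p3 → p3) → p3): 1 > 0.24, so result = 0.24
not p3: Gödel ¬ of 0.24 = 0 (operand ≠ 0)
(not p3 → p1): 0 ≤ 0.54, so result = 1
not p3: Gödel ¬ of 0.24 = 0 (operand ≠ 0)
((not p3 → p1) ∨ not p3) = max(1, 0) = 1
not ((not p3 → p1) ∨ not p3): Gödel ¬ of 1 = 0 (operand ≠ 0)
(p1 → not ((not p3 → p1) ∨ not p3)): 0.54 > 0, so result = 0
not (p1 → not ((not p3 → p1) ∨ not p3)): Gödel ¬ of 0 = 1 (operand is 0)
not not (p1 → not ((not p3 → p1) ∨ not p3)): Gödel ¬ of 1 = 0 (operand ≠ 0)
(not not (p1 → not ((not p3 → p1) ∨ not p3)) ∨ p3) = max(0, 0.24) = 0.24
(((not p3 → p3) → p3) ∧ (not not (p1 → not ((not p3 → p1) ∨ not p3)) ∨ p3)) = min(0.24, 0.24) = 0.24
(((not (p2 ∧ p1) → p2) ∨ not not p2) ∧ (((not p3 → p3) → p3) ∧ (not not (p1 → not ((not p3 → p1) ∨ not p3)) ∨ p3))) = min(1, 0.24) = 0.24

0.24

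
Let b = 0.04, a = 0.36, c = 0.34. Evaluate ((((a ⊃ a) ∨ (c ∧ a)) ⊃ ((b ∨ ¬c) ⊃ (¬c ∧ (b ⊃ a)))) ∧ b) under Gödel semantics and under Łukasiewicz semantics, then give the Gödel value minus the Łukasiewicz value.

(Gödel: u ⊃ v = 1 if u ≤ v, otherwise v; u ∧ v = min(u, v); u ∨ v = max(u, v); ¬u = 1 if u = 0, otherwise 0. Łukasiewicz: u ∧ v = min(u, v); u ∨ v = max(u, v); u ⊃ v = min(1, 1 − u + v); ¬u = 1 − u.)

Gödel evaluation:
  (a ⊃ a): 0.36 ≤ 0.36, so result = 1
  (c ∧ a) = min(0.34, 0.36) = 0.34
  ((a ⊃ a) ∨ (c ∧ a)) = max(1, 0.34) = 1
  ¬c: Gödel ¬ of 0.34 = 0 (operand ≠ 0)
  (b ∨ ¬c) = max(0.04, 0) = 0.04
  ¬c: Gödel ¬ of 0.34 = 0 (operand ≠ 0)
  (b ⊃ a): 0.04 ≤ 0.36, so result = 1
  (¬c ∧ (b ⊃ a)) = min(0, 1) = 0
  ((b ∨ ¬c) ⊃ (¬c ∧ (b ⊃ a))): 0.04 > 0, so result = 0
  (((a ⊃ a) ∨ (c ∧ a)) ⊃ ((b ∨ ¬c) ⊃ (¬c ∧ (b ⊃ a)))): 1 > 0, so result = 0
  ((((a ⊃ a) ∨ (c ∧ a)) ⊃ ((b ∨ ¬c) ⊃ (¬c ∧ (b ⊃ a)))) ∧ b) = min(0, 0.04) = 0
  Gödel value = 0
Łukasiewicz evaluation:
  (a ⊃ a): min(1, 1 − 0.36 + 0.36) = 1
  (c ∧ a) = min(0.34, 0.36) = 0.34
  ((a ⊃ a) ∨ (c ∧ a)) = max(1, 0.34) = 1
  ¬c: Łukasiewicz ¬ gives 1 − 0.34 = 0.66
  (b ∨ ¬c) = max(0.04, 0.66) = 0.66
  ¬c: Łukasiewicz ¬ gives 1 − 0.34 = 0.66
  (b ⊃ a): min(1, 1 − 0.04 + 0.36) = 1
  (¬c ∧ (b ⊃ a)) = min(0.66, 1) = 0.66
  ((b ∨ ¬c) ⊃ (¬c ∧ (b ⊃ a))): min(1, 1 − 0.66 + 0.66) = 1
  (((a ⊃ a) ∨ (c ∧ a)) ⊃ ((b ∨ ¬c) ⊃ (¬c ∧ (b ⊃ a)))): min(1, 1 − 1 + 1) = 1
  ((((a ⊃ a) ∨ (c ∧ a)) ⊃ ((b ∨ ¬c) ⊃ (¬c ∧ (b ⊃ a)))) ∧ b) = min(1, 0.04) = 0.04
  Łukasiewicz value = 0.04
Difference: 0 − 0.04 = -0.04

-0.04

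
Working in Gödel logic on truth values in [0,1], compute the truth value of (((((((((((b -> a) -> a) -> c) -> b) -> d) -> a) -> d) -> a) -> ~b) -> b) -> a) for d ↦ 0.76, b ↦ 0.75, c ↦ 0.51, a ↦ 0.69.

0.69

(b -> a): 0.75 > 0.69, so result = 0.69
((b -> a) -> a): 0.69 ≤ 0.69, so result = 1
(((b -> a) -> a) -> c): 1 > 0.51, so result = 0.51
((((b -> a) -> a) -> c) -> b): 0.51 ≤ 0.75, so result = 1
(((((b -> a) -> a) -> c) -> b) -> d): 1 > 0.76, so result = 0.76
((((((b -> a) -> a) -> c) -> b) -> d) -> a): 0.76 > 0.69, so result = 0.69
(((((((b -> a) -> a) -> c) -> b) -> d) -> a) -> d): 0.69 ≤ 0.76, so result = 1
((((((((b -> a) -> a) -> c) -> b) -> d) -> a) -> d) -> a): 1 > 0.69, so result = 0.69
~b: Gödel ¬ of 0.75 = 0 (operand ≠ 0)
(((((((((b -> a) -> a) -> c) -> b) -> d) -> a) -> d) -> a) -> ~b): 0.69 > 0, so result = 0
((((((((((b -> a) -> a) -> c) -> b) -> d) -> a) -> d) -> a) -> ~b) -> b): 0 ≤ 0.75, so result = 1
(((((((((((b -> a) -> a) -> c) -> b) -> d) -> a) -> d) -> a) -> ~b) -> b) -> a): 1 > 0.69, so result = 0.69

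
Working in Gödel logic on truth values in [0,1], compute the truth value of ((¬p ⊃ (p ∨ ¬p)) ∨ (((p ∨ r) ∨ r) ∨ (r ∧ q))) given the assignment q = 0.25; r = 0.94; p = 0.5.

1.00

¬p: Gödel ¬ of 0.5 = 0 (operand ≠ 0)
¬p: Gödel ¬ of 0.5 = 0 (operand ≠ 0)
(p ∨ ¬p) = max(0.5, 0) = 0.5
(¬p ⊃ (p ∨ ¬p)): 0 ≤ 0.5, so result = 1
(p ∨ r) = max(0.5, 0.94) = 0.94
((p ∨ r) ∨ r) = max(0.94, 0.94) = 0.94
(r ∧ q) = min(0.94, 0.25) = 0.25
(((p ∨ r) ∨ r) ∨ (r ∧ q)) = max(0.94, 0.25) = 0.94
((¬p ⊃ (p ∨ ¬p)) ∨ (((p ∨ r) ∨ r) ∨ (r ∧ q))) = max(1, 0.94) = 1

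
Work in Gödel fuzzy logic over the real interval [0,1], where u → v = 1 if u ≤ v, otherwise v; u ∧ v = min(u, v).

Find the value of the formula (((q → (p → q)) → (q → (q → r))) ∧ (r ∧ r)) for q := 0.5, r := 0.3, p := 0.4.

(p → q): 0.4 ≤ 0.5, so result = 1
(q → (p → q)): 0.5 ≤ 1, so result = 1
(q → r): 0.5 > 0.3, so result = 0.3
(q → (q → r)): 0.5 > 0.3, so result = 0.3
((q → (p → q)) → (q → (q → r))): 1 > 0.3, so result = 0.3
(r ∧ r) = min(0.3, 0.3) = 0.3
(((q → (p → q)) → (q → (q → r))) ∧ (r ∧ r)) = min(0.3, 0.3) = 0.3

0.30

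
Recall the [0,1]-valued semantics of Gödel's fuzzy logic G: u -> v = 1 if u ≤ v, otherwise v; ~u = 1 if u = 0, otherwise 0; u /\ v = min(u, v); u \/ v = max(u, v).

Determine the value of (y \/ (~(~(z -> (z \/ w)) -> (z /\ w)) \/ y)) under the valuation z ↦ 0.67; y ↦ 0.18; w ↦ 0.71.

(z \/ w) = max(0.67, 0.71) = 0.71
(z -> (z \/ w)): 0.67 ≤ 0.71, so result = 1
~(z -> (z \/ w)): Gödel ¬ of 1 = 0 (operand ≠ 0)
(z /\ w) = min(0.67, 0.71) = 0.67
(~(z -> (z \/ w)) -> (z /\ w)): 0 ≤ 0.67, so result = 1
~(~(z -> (z \/ w)) -> (z /\ w)): Gödel ¬ of 1 = 0 (operand ≠ 0)
(~(~(z -> (z \/ w)) -> (z /\ w)) \/ y) = max(0, 0.18) = 0.18
(y \/ (~(~(z -> (z \/ w)) -> (z /\ w)) \/ y)) = max(0.18, 0.18) = 0.18

0.18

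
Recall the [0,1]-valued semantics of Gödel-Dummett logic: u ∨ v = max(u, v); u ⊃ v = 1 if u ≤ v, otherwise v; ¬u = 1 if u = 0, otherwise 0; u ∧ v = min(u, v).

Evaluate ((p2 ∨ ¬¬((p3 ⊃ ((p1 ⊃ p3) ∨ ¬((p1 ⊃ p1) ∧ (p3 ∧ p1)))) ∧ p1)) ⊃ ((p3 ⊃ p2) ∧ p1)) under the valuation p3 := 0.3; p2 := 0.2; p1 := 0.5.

(p1 ⊃ p3): 0.5 > 0.3, so result = 0.3
(p1 ⊃ p1): 0.5 ≤ 0.5, so result = 1
(p3 ∧ p1) = min(0.3, 0.5) = 0.3
((p1 ⊃ p1) ∧ (p3 ∧ p1)) = min(1, 0.3) = 0.3
¬((p1 ⊃ p1) ∧ (p3 ∧ p1)): Gödel ¬ of 0.3 = 0 (operand ≠ 0)
((p1 ⊃ p3) ∨ ¬((p1 ⊃ p1) ∧ (p3 ∧ p1))) = max(0.3, 0) = 0.3
(p3 ⊃ ((p1 ⊃ p3) ∨ ¬((p1 ⊃ p1) ∧ (p3 ∧ p1)))): 0.3 ≤ 0.3, so result = 1
((p3 ⊃ ((p1 ⊃ p3) ∨ ¬((p1 ⊃ p1) ∧ (p3 ∧ p1)))) ∧ p1) = min(1, 0.5) = 0.5
¬((p3 ⊃ ((p1 ⊃ p3) ∨ ¬((p1 ⊃ p1) ∧ (p3 ∧ p1)))) ∧ p1): Gödel ¬ of 0.5 = 0 (operand ≠ 0)
¬¬((p3 ⊃ ((p1 ⊃ p3) ∨ ¬((p1 ⊃ p1) ∧ (p3 ∧ p1)))) ∧ p1): Gödel ¬ of 0 = 1 (operand is 0)
(p2 ∨ ¬¬((p3 ⊃ ((p1 ⊃ p3) ∨ ¬((p1 ⊃ p1) ∧ (p3 ∧ p1)))) ∧ p1)) = max(0.2, 1) = 1
(p3 ⊃ p2): 0.3 > 0.2, so result = 0.2
((p3 ⊃ p2) ∧ p1) = min(0.2, 0.5) = 0.2
((p2 ∨ ¬¬((p3 ⊃ ((p1 ⊃ p3) ∨ ¬((p1 ⊃ p1) ∧ (p3 ∧ p1)))) ∧ p1)) ⊃ ((p3 ⊃ p2) ∧ p1)): 1 > 0.2, so result = 0.2

0.20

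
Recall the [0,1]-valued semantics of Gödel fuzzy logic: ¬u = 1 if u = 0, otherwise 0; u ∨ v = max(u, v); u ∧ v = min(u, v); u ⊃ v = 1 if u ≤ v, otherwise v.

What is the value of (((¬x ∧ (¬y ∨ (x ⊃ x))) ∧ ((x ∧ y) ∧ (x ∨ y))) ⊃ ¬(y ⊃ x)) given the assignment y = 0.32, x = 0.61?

¬x: Gödel ¬ of 0.61 = 0 (operand ≠ 0)
¬y: Gödel ¬ of 0.32 = 0 (operand ≠ 0)
(x ⊃ x): 0.61 ≤ 0.61, so result = 1
(¬y ∨ (x ⊃ x)) = max(0, 1) = 1
(¬x ∧ (¬y ∨ (x ⊃ x))) = min(0, 1) = 0
(x ∧ y) = min(0.61, 0.32) = 0.32
(x ∨ y) = max(0.61, 0.32) = 0.61
((x ∧ y) ∧ (x ∨ y)) = min(0.32, 0.61) = 0.32
((¬x ∧ (¬y ∨ (x ⊃ x))) ∧ ((x ∧ y) ∧ (x ∨ y))) = min(0, 0.32) = 0
(y ⊃ x): 0.32 ≤ 0.61, so result = 1
¬(y ⊃ x): Gödel ¬ of 1 = 0 (operand ≠ 0)
(((¬x ∧ (¬y ∨ (x ⊃ x))) ∧ ((x ∧ y) ∧ (x ∨ y))) ⊃ ¬(y ⊃ x)): 0 ≤ 0, so result = 1

1.00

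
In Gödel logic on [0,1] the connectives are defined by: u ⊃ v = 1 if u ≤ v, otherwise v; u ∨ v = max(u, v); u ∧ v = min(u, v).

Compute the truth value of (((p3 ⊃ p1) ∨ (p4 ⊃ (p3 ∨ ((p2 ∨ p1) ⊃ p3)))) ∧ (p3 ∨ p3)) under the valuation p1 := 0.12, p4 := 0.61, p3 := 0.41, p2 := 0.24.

0.41

(p3 ⊃ p1): 0.41 > 0.12, so result = 0.12
(p2 ∨ p1) = max(0.24, 0.12) = 0.24
((p2 ∨ p1) ⊃ p3): 0.24 ≤ 0.41, so result = 1
(p3 ∨ ((p2 ∨ p1) ⊃ p3)) = max(0.41, 1) = 1
(p4 ⊃ (p3 ∨ ((p2 ∨ p1) ⊃ p3))): 0.61 ≤ 1, so result = 1
((p3 ⊃ p1) ∨ (p4 ⊃ (p3 ∨ ((p2 ∨ p1) ⊃ p3)))) = max(0.12, 1) = 1
(p3 ∨ p3) = max(0.41, 0.41) = 0.41
(((p3 ⊃ p1) ∨ (p4 ⊃ (p3 ∨ ((p2 ∨ p1) ⊃ p3)))) ∧ (p3 ∨ p3)) = min(1, 0.41) = 0.41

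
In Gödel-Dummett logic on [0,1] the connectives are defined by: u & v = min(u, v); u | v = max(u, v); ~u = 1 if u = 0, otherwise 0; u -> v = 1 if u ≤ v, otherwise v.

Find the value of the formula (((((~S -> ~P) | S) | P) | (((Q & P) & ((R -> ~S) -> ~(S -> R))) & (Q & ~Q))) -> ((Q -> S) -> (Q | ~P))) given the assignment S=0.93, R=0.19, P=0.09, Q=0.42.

~S: Gödel ¬ of 0.93 = 0 (operand ≠ 0)
~P: Gödel ¬ of 0.09 = 0 (operand ≠ 0)
(~S -> ~P): 0 ≤ 0, so result = 1
((~S -> ~P) | S) = max(1, 0.93) = 1
(((~S -> ~P) | S) | P) = max(1, 0.09) = 1
(Q & P) = min(0.42, 0.09) = 0.09
~S: Gödel ¬ of 0.93 = 0 (operand ≠ 0)
(R -> ~S): 0.19 > 0, so result = 0
(S -> R): 0.93 > 0.19, so result = 0.19
~(S -> R): Gödel ¬ of 0.19 = 0 (operand ≠ 0)
((R -> ~S) -> ~(S -> R)): 0 ≤ 0, so result = 1
((Q & P) & ((R -> ~S) -> ~(S -> R))) = min(0.09, 1) = 0.09
~Q: Gödel ¬ of 0.42 = 0 (operand ≠ 0)
(Q & ~Q) = min(0.42, 0) = 0
(((Q & P) & ((R -> ~S) -> ~(S -> R))) & (Q & ~Q)) = min(0.09, 0) = 0
((((~S -> ~P) | S) | P) | (((Q & P) & ((R -> ~S) -> ~(S -> R))) & (Q & ~Q))) = max(1, 0) = 1
(Q -> S): 0.42 ≤ 0.93, so result = 1
~P: Gödel ¬ of 0.09 = 0 (operand ≠ 0)
(Q | ~P) = max(0.42, 0) = 0.42
((Q -> S) -> (Q | ~P)): 1 > 0.42, so result = 0.42
(((((~S -> ~P) | S) | P) | (((Q & P) & ((R -> ~S) -> ~(S -> R))) & (Q & ~Q))) -> ((Q -> S) -> (Q | ~P))): 1 > 0.42, so result = 0.42

0.42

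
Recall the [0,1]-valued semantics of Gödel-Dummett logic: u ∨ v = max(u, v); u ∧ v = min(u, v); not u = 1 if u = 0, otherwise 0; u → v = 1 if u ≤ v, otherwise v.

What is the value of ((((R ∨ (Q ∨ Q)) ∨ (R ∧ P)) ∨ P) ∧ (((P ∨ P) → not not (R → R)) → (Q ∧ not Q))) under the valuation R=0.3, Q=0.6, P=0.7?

0.00

(Q ∨ Q) = max(0.6, 0.6) = 0.6
(R ∨ (Q ∨ Q)) = max(0.3, 0.6) = 0.6
(R ∧ P) = min(0.3, 0.7) = 0.3
((R ∨ (Q ∨ Q)) ∨ (R ∧ P)) = max(0.6, 0.3) = 0.6
(((R ∨ (Q ∨ Q)) ∨ (R ∧ P)) ∨ P) = max(0.6, 0.7) = 0.7
(P ∨ P) = max(0.7, 0.7) = 0.7
(R → R): 0.3 ≤ 0.3, so result = 1
not (R → R): Gödel ¬ of 1 = 0 (operand ≠ 0)
not not (R → R): Gödel ¬ of 0 = 1 (operand is 0)
((P ∨ P) → not not (R → R)): 0.7 ≤ 1, so result = 1
not Q: Gödel ¬ of 0.6 = 0 (operand ≠ 0)
(Q ∧ not Q) = min(0.6, 0) = 0
(((P ∨ P) → not not (R → R)) → (Q ∧ not Q)): 1 > 0, so result = 0
((((R ∨ (Q ∨ Q)) ∨ (R ∧ P)) ∨ P) ∧ (((P ∨ P) → not not (R → R)) → (Q ∧ not Q))) = min(0.7, 0) = 0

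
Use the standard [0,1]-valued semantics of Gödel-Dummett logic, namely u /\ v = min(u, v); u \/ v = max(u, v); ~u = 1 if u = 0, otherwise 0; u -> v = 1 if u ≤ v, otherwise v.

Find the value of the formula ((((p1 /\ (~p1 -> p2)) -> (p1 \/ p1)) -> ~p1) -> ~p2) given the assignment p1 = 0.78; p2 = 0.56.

1.00

~p1: Gödel ¬ of 0.78 = 0 (operand ≠ 0)
(~p1 -> p2): 0 ≤ 0.56, so result = 1
(p1 /\ (~p1 -> p2)) = min(0.78, 1) = 0.78
(p1 \/ p1) = max(0.78, 0.78) = 0.78
((p1 /\ (~p1 -> p2)) -> (p1 \/ p1)): 0.78 ≤ 0.78, so result = 1
~p1: Gödel ¬ of 0.78 = 0 (operand ≠ 0)
(((p1 /\ (~p1 -> p2)) -> (p1 \/ p1)) -> ~p1): 1 > 0, so result = 0
~p2: Gödel ¬ of 0.56 = 0 (operand ≠ 0)
((((p1 /\ (~p1 -> p2)) -> (p1 \/ p1)) -> ~p1) -> ~p2): 0 ≤ 0, so result = 1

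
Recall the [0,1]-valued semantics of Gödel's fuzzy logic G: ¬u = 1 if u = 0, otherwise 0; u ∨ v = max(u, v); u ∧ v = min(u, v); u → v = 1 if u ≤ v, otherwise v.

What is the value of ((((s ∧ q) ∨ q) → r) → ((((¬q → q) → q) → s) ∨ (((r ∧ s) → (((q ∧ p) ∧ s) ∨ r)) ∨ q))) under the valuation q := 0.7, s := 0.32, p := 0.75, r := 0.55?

(s ∧ q) = min(0.32, 0.7) = 0.32
((s ∧ q) ∨ q) = max(0.32, 0.7) = 0.7
(((s ∧ q) ∨ q) → r): 0.7 > 0.55, so result = 0.55
¬q: Gödel ¬ of 0.7 = 0 (operand ≠ 0)
(¬q → q): 0 ≤ 0.7, so result = 1
((¬q → q) → q): 1 > 0.7, so result = 0.7
(((¬q → q) → q) → s): 0.7 > 0.32, so result = 0.32
(r ∧ s) = min(0.55, 0.32) = 0.32
(q ∧ p) = min(0.7, 0.75) = 0.7
((q ∧ p) ∧ s) = min(0.7, 0.32) = 0.32
(((q ∧ p) ∧ s) ∨ r) = max(0.32, 0.55) = 0.55
((r ∧ s) → (((q ∧ p) ∧ s) ∨ r)): 0.32 ≤ 0.55, so result = 1
(((r ∧ s) → (((q ∧ p) ∧ s) ∨ r)) ∨ q) = max(1, 0.7) = 1
((((¬q → q) → q) → s) ∨ (((r ∧ s) → (((q ∧ p) ∧ s) ∨ r)) ∨ q)) = max(0.32, 1) = 1
((((s ∧ q) ∨ q) → r) → ((((¬q → q) → q) → s) ∨ (((r ∧ s) → (((q ∧ p) ∧ s) ∨ r)) ∨ q))): 0.55 ≤ 1, so result = 1

1.00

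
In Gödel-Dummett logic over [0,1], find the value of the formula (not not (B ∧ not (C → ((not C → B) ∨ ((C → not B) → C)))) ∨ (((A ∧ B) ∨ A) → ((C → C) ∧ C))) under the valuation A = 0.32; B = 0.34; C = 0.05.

0.05

not C: Gödel ¬ of 0.05 = 0 (operand ≠ 0)
(not C → B): 0 ≤ 0.34, so result = 1
not B: Gödel ¬ of 0.34 = 0 (operand ≠ 0)
(C → not B): 0.05 > 0, so result = 0
((C → not B) → C): 0 ≤ 0.05, so result = 1
((not C → B) ∨ ((C → not B) → C)) = max(1, 1) = 1
(C → ((not C → B) ∨ ((C → not B) → C))): 0.05 ≤ 1, so result = 1
not (C → ((not C → B) ∨ ((C → not B) → C))): Gödel ¬ of 1 = 0 (operand ≠ 0)
(B ∧ not (C → ((not C → B) ∨ ((C → not B) → C)))) = min(0.34, 0) = 0
not (B ∧ not (C → ((not C → B) ∨ ((C → not B) → C)))): Gödel ¬ of 0 = 1 (operand is 0)
not not (B ∧ not (C → ((not C → B) ∨ ((C → not B) → C)))): Gödel ¬ of 1 = 0 (operand ≠ 0)
(A ∧ B) = min(0.32, 0.34) = 0.32
((A ∧ B) ∨ A) = max(0.32, 0.32) = 0.32
(C → C): 0.05 ≤ 0.05, so result = 1
((C → C) ∧ C) = min(1, 0.05) = 0.05
(((A ∧ B) ∨ A) → ((C → C) ∧ C)): 0.32 > 0.05, so result = 0.05
(not not (B ∧ not (C → ((not C → B) ∨ ((C → not B) → C)))) ∨ (((A ∧ B) ∨ A) → ((C → C) ∧ C))) = max(0, 0.05) = 0.05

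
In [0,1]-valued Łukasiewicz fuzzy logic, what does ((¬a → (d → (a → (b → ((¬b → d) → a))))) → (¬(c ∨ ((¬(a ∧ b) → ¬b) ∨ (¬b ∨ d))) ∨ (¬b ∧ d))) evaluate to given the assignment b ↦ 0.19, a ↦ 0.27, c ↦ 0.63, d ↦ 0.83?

0.81

¬a: Łukasiewicz ¬ gives 1 − 0.27 = 0.73
¬b: Łukasiewicz ¬ gives 1 − 0.19 = 0.81
(¬b → d): min(1, 1 − 0.81 + 0.83) = 1
((¬b → d) → a): min(1, 1 − 1 + 0.27) = 0.27
(b → ((¬b → d) → a)): min(1, 1 − 0.19 + 0.27) = 1
(a → (b → ((¬b → d) → a))): min(1, 1 − 0.27 + 1) = 1
(d → (a → (b → ((¬b → d) → a)))): min(1, 1 − 0.83 + 1) = 1
(¬a → (d → (a → (b → ((¬b → d) → a))))): min(1, 1 − 0.73 + 1) = 1
(a ∧ b) = min(0.27, 0.19) = 0.19
¬(a ∧ b): Łukasiewicz ¬ gives 1 − 0.19 = 0.81
¬b: Łukasiewicz ¬ gives 1 − 0.19 = 0.81
(¬(a ∧ b) → ¬b): min(1, 1 − 0.81 + 0.81) = 1
¬b: Łukasiewicz ¬ gives 1 − 0.19 = 0.81
(¬b ∨ d) = max(0.81, 0.83) = 0.83
((¬(a ∧ b) → ¬b) ∨ (¬b ∨ d)) = max(1, 0.83) = 1
(c ∨ ((¬(a ∧ b) → ¬b) ∨ (¬b ∨ d))) = max(0.63, 1) = 1
¬(c ∨ ((¬(a ∧ b) → ¬b) ∨ (¬b ∨ d))): Łukasiewicz ¬ gives 1 − 1 = 0
¬b: Łukasiewicz ¬ gives 1 − 0.19 = 0.81
(¬b ∧ d) = min(0.81, 0.83) = 0.81
(¬(c ∨ ((¬(a ∧ b) → ¬b) ∨ (¬b ∨ d))) ∨ (¬b ∧ d)) = max(0, 0.81) = 0.81
((¬a → (d → (a → (b → ((¬b → d) → a))))) → (¬(c ∨ ((¬(a ∧ b) → ¬b) ∨ (¬b ∨ d))) ∨ (¬b ∧ d))): min(1, 1 − 1 + 0.81) = 0.81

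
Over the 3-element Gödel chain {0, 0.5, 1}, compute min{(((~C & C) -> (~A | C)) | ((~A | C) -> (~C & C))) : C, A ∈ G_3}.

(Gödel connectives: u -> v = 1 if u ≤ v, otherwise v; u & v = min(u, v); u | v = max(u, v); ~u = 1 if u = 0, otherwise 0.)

Every assignment gives 1. For instance at C = 0, A = 0:
  ~C: Gödel ¬ of 0 = 1 (operand is 0)
  (~C & C) = min(1, 0) = 0
  ~A: Gödel ¬ of 0 = 1 (operand is 0)
  (~A | C) = max(1, 0) = 1
  ((~C & C) -> (~A | C)): 0 ≤ 1, so result = 1
  ~A: Gödel ¬ of 0 = 1 (operand is 0)
  (~A | C) = max(1, 0) = 1
  ~C: Gödel ¬ of 0 = 1 (operand is 0)
  (~C & C) = min(1, 0) = 0
  ((~A | C) -> (~C & C)): 1 > 0, so result = 0
  (((~C & C) -> (~A | C)) | ((~A | C) -> (~C & C))) = max(1, 0) = 1
All 9 assignments give value 1 — the formula is a G_3-tautology.

1.00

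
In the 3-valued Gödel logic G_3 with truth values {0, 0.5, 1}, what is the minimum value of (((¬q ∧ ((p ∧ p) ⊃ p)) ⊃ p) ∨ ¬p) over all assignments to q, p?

The minimum is attained at q = 0, p = 0.5:
  ¬q: Gödel ¬ of 0 = 1 (operand is 0)
  (p ∧ p) = min(0.5, 0.5) = 0.5
  ((p ∧ p) ⊃ p): 0.5 ≤ 0.5, so result = 1
  (¬q ∧ ((p ∧ p) ⊃ p)) = min(1, 1) = 1
  ((¬q ∧ ((p ∧ p) ⊃ p)) ⊃ p): 1 > 0.5, so result = 0.5
  ¬p: Gödel ¬ of 0.5 = 0 (operand ≠ 0)
  (((¬q ∧ ((p ∧ p) ⊃ p)) ⊃ p) ∨ ¬p) = max(0.5, 0) = 0.5
Checking all 9 assignments confirms none give a value below 0.50.

0.50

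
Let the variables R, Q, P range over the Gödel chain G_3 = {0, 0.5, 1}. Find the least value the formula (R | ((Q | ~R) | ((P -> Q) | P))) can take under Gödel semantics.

The minimum is attained at R = 0.5, Q = 0, P = 0.5:
  ~R: Gödel ¬ of 0.5 = 0 (operand ≠ 0)
  (Q | ~R) = max(0, 0) = 0
  (P -> Q): 0.5 > 0, so result = 0
  ((P -> Q) | P) = max(0, 0.5) = 0.5
  ((Q | ~R) | ((P -> Q) | P)) = max(0, 0.5) = 0.5
  (R | ((Q | ~R) | ((P -> Q) | P))) = max(0.5, 0.5) = 0.5
Checking all 27 assignments confirms none give a value below 0.50.

0.50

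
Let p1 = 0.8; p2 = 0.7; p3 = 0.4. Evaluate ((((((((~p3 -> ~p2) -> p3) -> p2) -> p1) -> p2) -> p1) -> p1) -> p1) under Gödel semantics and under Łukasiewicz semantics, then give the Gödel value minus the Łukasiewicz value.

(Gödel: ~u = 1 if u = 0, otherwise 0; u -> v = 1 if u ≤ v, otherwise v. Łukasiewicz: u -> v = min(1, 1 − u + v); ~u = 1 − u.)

Gödel evaluation:
  ~p3: Gödel ¬ of 0.4 = 0 (operand ≠ 0)
  ~p2: Gödel ¬ of 0.7 = 0 (operand ≠ 0)
  (~p3 -> ~p2): 0 ≤ 0, so result = 1
  ((~p3 -> ~p2) -> p3): 1 > 0.4, so result = 0.4
  (((~p3 -> ~p2) -> p3) -> p2): 0.4 ≤ 0.7, so result = 1
  ((((~p3 -> ~p2) -> p3) -> p2) -> p1): 1 > 0.8, so result = 0.8
  (((((~p3 -> ~p2) -> p3) -> p2) -> p1) -> p2): 0.8 > 0.7, so result = 0.7
  ((((((~p3 -> ~p2) -> p3) -> p2) -> p1) -> p2) -> p1): 0.7 ≤ 0.8, so result = 1
  (((((((~p3 -> ~p2) -> p3) -> p2) -> p1) -> p2) -> p1) -> p1): 1 > 0.8, so result = 0.8
  ((((((((~p3 -> ~p2) -> p3) -> p2) -> p1) -> p2) -> p1) -> p1) -> p1): 0.8 ≤ 0.8, so result = 1
  Gödel value = 1
Łukasiewicz evaluation:
  ~p3: Łukasiewicz ¬ gives 1 − 0.4 = 0.6
  ~p2: Łukasiewicz ¬ gives 1 − 0.7 = 0.3
  (~p3 -> ~p2): min(1, 1 − 0.6 + 0.3) = 0.7
  ((~p3 -> ~p2) -> p3): min(1, 1 − 0.7 + 0.4) = 0.7
  (((~p3 -> ~p2) -> p3) -> p2): min(1, 1 − 0.7 + 0.7) = 1
  ((((~p3 -> ~p2) -> p3) -> p2) -> p1): min(1, 1 − 1 + 0.8) = 0.8
  (((((~p3 -> ~p2) -> p3) -> p2) -> p1) -> p2): min(1, 1 − 0.8 + 0.7) = 0.9
  ((((((~p3 -> ~p2) -> p3) -> p2) -> p1) -> p2) -> p1): min(1, 1 − 0.9 + 0.8) = 0.9
  (((((((~p3 -> ~p2) -> p3) -> p2) -> p1) -> p2) -> p1) -> p1): min(1, 1 − 0.9 + 0.8) = 0.9
  ((((((((~p3 -> ~p2) -> p3) -> p2) -> p1) -> p2) -> p1) -> p1) -> p1): min(1, 1 − 0.9 + 0.8) = 0.9
  Łukasiewicz value = 0.9
Difference: 1 − 0.9 = 0.10

0.10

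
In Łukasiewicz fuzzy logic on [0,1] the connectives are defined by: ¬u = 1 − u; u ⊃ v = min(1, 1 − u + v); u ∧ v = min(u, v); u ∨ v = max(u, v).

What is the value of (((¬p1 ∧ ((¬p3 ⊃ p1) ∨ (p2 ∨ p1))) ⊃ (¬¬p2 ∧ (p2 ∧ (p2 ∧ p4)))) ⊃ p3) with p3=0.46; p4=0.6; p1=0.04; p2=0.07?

0.89

¬p1: Łukasiewicz ¬ gives 1 − 0.04 = 0.96
¬p3: Łukasiewicz ¬ gives 1 − 0.46 = 0.54
(¬p3 ⊃ p1): min(1, 1 − 0.54 + 0.04) = 0.5
(p2 ∨ p1) = max(0.07, 0.04) = 0.07
((¬p3 ⊃ p1) ∨ (p2 ∨ p1)) = max(0.5, 0.07) = 0.5
(¬p1 ∧ ((¬p3 ⊃ p1) ∨ (p2 ∨ p1))) = min(0.96, 0.5) = 0.5
¬p2: Łukasiewicz ¬ gives 1 − 0.07 = 0.93
¬¬p2: Łukasiewicz ¬ gives 1 − 0.93 = 0.07
(p2 ∧ p4) = min(0.07, 0.6) = 0.07
(p2 ∧ (p2 ∧ p4)) = min(0.07, 0.07) = 0.07
(¬¬p2 ∧ (p2 ∧ (p2 ∧ p4))) = min(0.07, 0.07) = 0.07
((¬p1 ∧ ((¬p3 ⊃ p1) ∨ (p2 ∨ p1))) ⊃ (¬¬p2 ∧ (p2 ∧ (p2 ∧ p4)))): min(1, 1 − 0.5 + 0.07) = 0.57
(((¬p1 ∧ ((¬p3 ⊃ p1) ∨ (p2 ∨ p1))) ⊃ (¬¬p2 ∧ (p2 ∧ (p2 ∧ p4)))) ⊃ p3): min(1, 1 − 0.57 + 0.46) = 0.89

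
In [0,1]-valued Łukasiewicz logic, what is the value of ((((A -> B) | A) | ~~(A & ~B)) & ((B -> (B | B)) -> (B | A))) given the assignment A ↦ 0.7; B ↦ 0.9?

(A -> B): min(1, 1 − 0.7 + 0.9) = 1
((A -> B) | A) = max(1, 0.7) = 1
~B: Łukasiewicz ¬ gives 1 − 0.9 = 0.1
(A & ~B) = min(0.7, 0.1) = 0.1
~(A & ~B): Łukasiewicz ¬ gives 1 − 0.1 = 0.9
~~(A & ~B): Łukasiewicz ¬ gives 1 − 0.9 = 0.1
(((A -> B) | A) | ~~(A & ~B)) = max(1, 0.1) = 1
(B | B) = max(0.9, 0.9) = 0.9
(B -> (B | B)): min(1, 1 − 0.9 + 0.9) = 1
(B | A) = max(0.9, 0.7) = 0.9
((B -> (B | B)) -> (B | A)): min(1, 1 − 1 + 0.9) = 0.9
((((A -> B) | A) | ~~(A & ~B)) & ((B -> (B | B)) -> (B | A))) = min(1, 0.9) = 0.9

0.90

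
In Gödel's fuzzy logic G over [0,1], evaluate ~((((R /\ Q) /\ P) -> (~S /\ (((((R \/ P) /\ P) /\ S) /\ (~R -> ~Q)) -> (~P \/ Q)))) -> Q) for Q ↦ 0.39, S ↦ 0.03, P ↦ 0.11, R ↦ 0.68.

(R /\ Q) = min(0.68, 0.39) = 0.39
((R /\ Q) /\ P) = min(0.39, 0.11) = 0.11
~S: Gödel ¬ of 0.03 = 0 (operand ≠ 0)
(R \/ P) = max(0.68, 0.11) = 0.68
((R \/ P) /\ P) = min(0.68, 0.11) = 0.11
(((R \/ P) /\ P) /\ S) = min(0.11, 0.03) = 0.03
~R: Gödel ¬ of 0.68 = 0 (operand ≠ 0)
~Q: Gödel ¬ of 0.39 = 0 (operand ≠ 0)
(~R -> ~Q): 0 ≤ 0, so result = 1
((((R \/ P) /\ P) /\ S) /\ (~R -> ~Q)) = min(0.03, 1) = 0.03
~P: Gödel ¬ of 0.11 = 0 (operand ≠ 0)
(~P \/ Q) = max(0, 0.39) = 0.39
(((((R \/ P) /\ P) /\ S) /\ (~R -> ~Q)) -> (~P \/ Q)): 0.03 ≤ 0.39, so result = 1
(~S /\ (((((R \/ P) /\ P) /\ S) /\ (~R -> ~Q)) -> (~P \/ Q))) = min(0, 1) = 0
(((R /\ Q) /\ P) -> (~S /\ (((((R \/ P) /\ P) /\ S) /\ (~R -> ~Q)) -> (~P \/ Q)))): 0.11 > 0, so result = 0
((((R /\ Q) /\ P) -> (~S /\ (((((R \/ P) /\ P) /\ S) /\ (~R -> ~Q)) -> (~P \/ Q)))) -> Q): 0 ≤ 0.39, so result = 1
~((((R /\ Q) /\ P) -> (~S /\ (((((R \/ P) /\ P) /\ S) /\ (~R -> ~Q)) -> (~P \/ Q)))) -> Q): Gödel ¬ of 1 = 0 (operand ≠ 0)

0.00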